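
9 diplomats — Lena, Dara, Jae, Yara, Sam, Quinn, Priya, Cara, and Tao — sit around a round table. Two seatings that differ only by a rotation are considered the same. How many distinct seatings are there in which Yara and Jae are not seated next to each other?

Without the restriction there are (8)! = 40320 seatings.
Those with Yara next to Jae: fuse the pair into one unit and seat 8 units around a circle — 2·(7)! = 10080.
Subtracting, 40320 − 10080 = 30240.

30240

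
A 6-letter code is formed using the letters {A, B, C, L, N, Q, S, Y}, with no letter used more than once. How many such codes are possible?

20160

This is a permutation of 6 out of 8: P(8,6) = 8!/2!.
That product is 8 × 7 × 6 × 5 × 4 × 3 = 20160.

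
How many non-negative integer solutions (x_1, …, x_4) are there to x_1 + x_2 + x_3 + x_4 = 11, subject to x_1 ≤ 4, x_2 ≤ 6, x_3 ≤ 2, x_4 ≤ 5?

59

Without the upper bounds there are C(14,3) = 364 ways to split 11 among 4 variables.
Subtract solutions that violate a single cap (substitute x_i' = x_i − (cap_i+1)): x_1 ≥ 5 gives C(9,3) = 84; x_2 ≥ 7 gives C(7,3) = 35; x_3 ≥ 3 gives C(11,3) = 165; x_4 ≥ 6 gives C(8,3) = 56. Together 340.
Add back pairs where two caps are both exceeded: 0 + 20 + 1 + 4 + 0 + 10 = 35.
By inclusion–exclusion the count is 364 − 340 + 35 = 59.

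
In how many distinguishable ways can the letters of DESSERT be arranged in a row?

DESSERT has 7 letters with E appearing twice and S appearing twice.
Dividing 7! = 5040 by 2!·2! = 4 for the repeated letters gives 1260.

1260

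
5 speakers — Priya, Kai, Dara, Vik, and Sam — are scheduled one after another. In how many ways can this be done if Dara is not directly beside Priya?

Of the 5! = 120 arrangements, those with Dara and Priya adjacent number 2 × 4! = 48 (treat the pair as a block with 2 internal orders).
Complementary counting: 120 − 48 = 72.

72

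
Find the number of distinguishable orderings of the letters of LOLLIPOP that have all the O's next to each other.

420

Treat the 2 copies of O as a single block. The multiset to arrange is then {OO, I, L, L, L, P, P}, 7 items in all.
That gives (7)!/(3!·2!) = 420 arrangements.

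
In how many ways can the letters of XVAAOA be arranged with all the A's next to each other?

Treat the 3 copies of A as a single block. The multiset to arrange is then {AAA, O, V, X}, 4 items in all.
All 4 items are distinct, so there are (4)! = 24 arrangements.

24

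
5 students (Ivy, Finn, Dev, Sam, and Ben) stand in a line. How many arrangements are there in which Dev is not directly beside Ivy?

72

Of the 5! = 120 arrangements, those with Dev and Ivy adjacent number 2 × 4! = 48 (treat the pair as a block with 2 internal orders).
Complementary counting: 120 − 48 = 72.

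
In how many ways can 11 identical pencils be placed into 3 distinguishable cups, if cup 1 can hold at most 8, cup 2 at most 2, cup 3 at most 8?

21

Without the upper bounds there are C(13,2) = 78 ways to split 11 among 3 cups.
Subtract solutions that violate a single cap (substitute x_i' = x_i − (cap_i+1)): x_1 ≥ 9 gives C(4,2) = 6; x_2 ≥ 3 gives C(10,2) = 45; x_3 ≥ 9 gives C(4,2) = 6. Together 57.
No two caps can be exceeded simultaneously, so the pair terms are all 0.
By inclusion–exclusion the count is 78 − 57 + 0 = 21.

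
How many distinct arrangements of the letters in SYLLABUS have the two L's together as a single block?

Treat the 2 copies of L as a single block. The multiset to arrange is then {LL, A, B, S, S, U, Y}, 7 items in all.
That gives (7)!/(2!) = 2520 arrangements.

2520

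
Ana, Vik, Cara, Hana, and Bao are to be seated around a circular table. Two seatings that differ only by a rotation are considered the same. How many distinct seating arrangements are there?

24

Seat Ana anywhere (absorbing the rotational symmetry), then permute the other 4: (4)! = 24.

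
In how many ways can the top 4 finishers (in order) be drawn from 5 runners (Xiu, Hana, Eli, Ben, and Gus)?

120

There are 5 choices for 1st place, 4 for 2nd, and so on down to 2 for position 4.
That gives 5 × 4 × 3 × 2 = 120.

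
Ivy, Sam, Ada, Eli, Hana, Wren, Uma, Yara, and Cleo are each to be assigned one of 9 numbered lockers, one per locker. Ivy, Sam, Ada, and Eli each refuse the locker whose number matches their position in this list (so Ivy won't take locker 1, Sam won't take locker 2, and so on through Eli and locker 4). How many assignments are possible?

229080

Let Aᵢ (for 1 ≤ i ≤ 4) be the placements that put person i in their forbidden locker. Any j of these fix j positions, leaving (9−j)! ways to fill the rest, and there are C(4,j) ways to pick which j.
By inclusion–exclusion, the number of valid placements is Σ_{j=0}^{4} (−1)^j C(4,j)·(9−j)!.
Computing: 362880 − 161280 + 30240 − 2880 + 120 = 229080.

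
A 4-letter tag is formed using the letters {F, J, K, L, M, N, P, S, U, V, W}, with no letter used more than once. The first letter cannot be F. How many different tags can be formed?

7200

The first letter has 11−1 = 10 choices (anything except F).
The remaining 3 letters are filled from the other 10 symbols without repetition: 10 × 9 × 8 = 720.
Total: 10 × 720 = 7200.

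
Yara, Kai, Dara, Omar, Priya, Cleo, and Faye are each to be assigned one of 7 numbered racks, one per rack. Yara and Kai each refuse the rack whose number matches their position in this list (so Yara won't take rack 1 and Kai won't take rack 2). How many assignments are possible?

3720

Let Aᵢ (for i ∈ {1, 2}) be the placements that put person i in their forbidden rack. Any j of these fix j positions, leaving (7−j)! ways to fill the rest, and there are C(2,j) ways to pick which j.
By inclusion–exclusion, the number of valid placements is Σ_{j=0}^{2} (−1)^j C(2,j)·(7−j)!.
Computing: 5040 − 1440 + 120 = 3720.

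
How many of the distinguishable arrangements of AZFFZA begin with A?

30

With the first slot taken by A, it remains to arrange the other 5 letters (ZFFZA).
Those 5 letters have F appearing twice and Z appearing twice, giving (5)!/(2!·2!) = 30.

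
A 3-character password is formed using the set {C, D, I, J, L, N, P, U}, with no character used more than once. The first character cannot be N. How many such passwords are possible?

294

The first character has 8−1 = 7 choices (anything except N).
The remaining 2 characters are filled from the other 7 symbols without repetition: 7 × 6 = 42.
Total: 7 × 42 = 294.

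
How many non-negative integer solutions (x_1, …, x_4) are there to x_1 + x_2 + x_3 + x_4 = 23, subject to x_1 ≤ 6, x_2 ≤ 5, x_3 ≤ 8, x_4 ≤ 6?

10

Ignoring the caps, the number of non-negative solutions to x_1+…+x_4 = 23 is C(26,3) = 2600.
Subtract solutions that violate a single cap (substitute x_i' = x_i − (cap_i+1)): x_1 ≥ 7 gives C(19,3) = 969; x_2 ≥ 6 gives C(20,3) = 1140; x_3 ≥ 9 gives C(17,3) = 680; x_4 ≥ 7 gives C(19,3) = 969. Together 3758.
Add back pairs where two caps are both exceeded: 286 + 120 + 220 + 165 + 286 + 120 = 1197.
Subtract triples: 4 + 20 + 1 + 4 = 29.
By inclusion–exclusion the count is 2600 − 3758 + 1197 − 29 = 10.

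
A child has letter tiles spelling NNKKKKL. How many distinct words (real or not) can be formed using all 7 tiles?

The 7 letters of NNKKKKL have repeats: K appearing 4 times and N appearing twice.
The number of distinct arrangements is 7!/(4!·2!) = 5040/48 = 105.

105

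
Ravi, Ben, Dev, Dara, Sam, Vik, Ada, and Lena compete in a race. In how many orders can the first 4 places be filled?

There are 8 choices for 1st place, 7 for 2nd, and so on down to 5 for position 4.
That gives 8 × 7 × 6 × 5 = 1680.

1680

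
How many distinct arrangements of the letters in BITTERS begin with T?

720

Fix T in the first position and arrange the remaining 6 letters.
Those 6 letters are all distinct, giving (6)! = 720.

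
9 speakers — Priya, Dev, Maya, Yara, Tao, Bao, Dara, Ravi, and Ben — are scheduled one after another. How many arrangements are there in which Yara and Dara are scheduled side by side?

80640

Glue Yara and Dara into one block (2 internal orders), leaving 8 units to arrange in a row.
That gives 2 × 8! = 2 × 40320 = 80640.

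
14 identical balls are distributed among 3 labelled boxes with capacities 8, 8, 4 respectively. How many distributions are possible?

Without the upper bounds there are C(16,2) = 120 ways to split 14 among 3 boxes.
Subtract solutions that violate a single cap (substitute x_i' = x_i − (cap_i+1)): x_1 ≥ 9 gives C(7,2) = 21; x_2 ≥ 9 gives C(7,2) = 21; x_3 ≥ 5 gives C(11,2) = 55. Together 97.
Add back pairs where two caps are both exceeded: 0 + 1 + 1 = 2.
By inclusion–exclusion the count is 120 − 97 + 2 = 25.

25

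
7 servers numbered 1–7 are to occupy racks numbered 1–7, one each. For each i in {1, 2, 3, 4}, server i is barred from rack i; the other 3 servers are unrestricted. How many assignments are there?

Let Aᵢ (for 1 ≤ i ≤ 4) be the placements that put server i in its forbidden rack. Any j of these fix j positions, leaving (7−j)! ways to fill the rest, and there are C(4,j) ways to pick which j.
By inclusion–exclusion, the number of valid placements is Σ_{j=0}^{4} (−1)^j C(4,j)·(7−j)!.
Computing: 5040 − 2880 + 720 − 96 + 6 = 2790.

2790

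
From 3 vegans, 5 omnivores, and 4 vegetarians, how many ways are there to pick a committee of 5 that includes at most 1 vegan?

Split by how many vegans are chosen (0 through 1).
Sum: C(3,0)·C(9,5) + C(3,1)·C(9,4) = 126 + 378 = 504.

504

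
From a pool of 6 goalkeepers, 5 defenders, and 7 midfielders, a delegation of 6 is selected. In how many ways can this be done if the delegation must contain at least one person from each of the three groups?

Total 6-person selections from all 18: C(18,6) = 18564.
Subtract selections that omit an entire group: no goalkeepers → C(12,6) = 924; no defenders → C(13,6) = 1716; no midfielders → C(11,6) = 462.
Add back selections omitting two groups (i.e. drawn from a single group): C(6,6) + C(5,6) + C(7,6) = 8.
By inclusion–exclusion: 18564 − 3102 + 8 = 15470.

15470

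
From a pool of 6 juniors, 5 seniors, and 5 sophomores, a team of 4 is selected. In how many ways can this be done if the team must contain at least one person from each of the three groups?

Total 4-person selections from all 16: C(16,4) = 1820.
Selections missing a whole group: no juniors → C(10,4) = 210; no seniors → C(11,4) = 330; no sophomores → C(11,4) = 330.
Add back selections omitting two groups (i.e. drawn from a single group): C(6,4) + C(5,4) + C(5,4) = 25.
By inclusion–exclusion: 1820 − 870 + 25 = 975.

975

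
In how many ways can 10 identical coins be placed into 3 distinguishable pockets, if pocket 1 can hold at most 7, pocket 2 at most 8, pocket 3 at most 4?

36

Ignoring the caps, the number of non-negative solutions to x_1+…+x_3 = 10 is C(12,2) = 66.
Subtract solutions that violate a single cap (substitute x_i' = x_i − (cap_i+1)): x_1 ≥ 8 gives C(4,2) = 6; x_2 ≥ 9 gives C(3,2) = 3; x_3 ≥ 5 gives C(7,2) = 21. Together 30.
No two caps can be exceeded simultaneously, so the pair terms are all 0.
By inclusion–exclusion the count is 66 − 30 + 0 = 36.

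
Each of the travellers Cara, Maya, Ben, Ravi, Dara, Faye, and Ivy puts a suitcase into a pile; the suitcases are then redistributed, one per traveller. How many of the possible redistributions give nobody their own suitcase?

1854

This is the derangement count D_7: permutations of 7 items with no fixed point.
By inclusion–exclusion this is Σ_{j=0}^{7} (−1)^j C(7,j)·(7−j)!.
Computing: 5040 − 5040 + 2520 − 840 + 210 − 42 + 7 − 1 = 1854.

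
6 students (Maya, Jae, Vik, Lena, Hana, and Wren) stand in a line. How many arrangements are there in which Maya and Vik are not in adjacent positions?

480

Of the 6! = 720 arrangements, those with Maya and Vik adjacent number 2 × 5! = 240 (treat the pair as a block with 2 internal orders).
Complementary counting: 720 − 240 = 480.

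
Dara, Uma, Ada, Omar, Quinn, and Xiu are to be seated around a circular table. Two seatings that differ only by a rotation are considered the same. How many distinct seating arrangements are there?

Around a circle, 6 distinct people have 6!/6 = (5)! = 120 rotationally distinct seatings.

120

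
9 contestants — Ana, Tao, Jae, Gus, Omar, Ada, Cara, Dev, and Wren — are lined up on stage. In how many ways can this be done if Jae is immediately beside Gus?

Glue Jae and Gus into one block (2 internal orders), leaving 8 units to arrange in a row.
That gives 2 × 8! = 2 × 40320 = 80640.

80640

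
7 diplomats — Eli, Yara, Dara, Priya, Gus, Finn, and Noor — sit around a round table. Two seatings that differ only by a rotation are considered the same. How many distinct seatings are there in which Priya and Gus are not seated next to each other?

480

Without the restriction there are (6)! = 720 seatings.
Those with Priya next to Gus: fuse the pair into one unit and seat 6 units around a circle — 2·(5)! = 240.
Subtracting, 720 − 240 = 480.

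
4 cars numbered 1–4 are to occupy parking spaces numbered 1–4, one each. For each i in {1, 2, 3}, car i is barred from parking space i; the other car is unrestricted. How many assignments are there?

11

Let Aᵢ (for i ∈ {1, 2, 3}) be the placements that put car i in its forbidden parking space. Any j of these fix j positions, leaving (4−j)! ways to fill the rest, and there are C(3,j) ways to pick which j.
By inclusion–exclusion, the number of valid placements is Σ_{j=0}^{3} (−1)^j C(3,j)·(4−j)!.
Computing: 24 − 18 + 6 − 1 = 11.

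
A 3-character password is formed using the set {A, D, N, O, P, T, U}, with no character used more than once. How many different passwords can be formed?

210

This is a permutation of 3 out of 7: P(7,3) = 7!/4!.
That product is 7 × 6 × 5 = 210.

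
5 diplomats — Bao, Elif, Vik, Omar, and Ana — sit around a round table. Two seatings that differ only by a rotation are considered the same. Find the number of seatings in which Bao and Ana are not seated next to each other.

12

All circular seatings of 5 people number (4)! = 24.
Seatings with Bao beside Ana: treat them as a block with 2 internal orders, giving 2 × (3)! = 12.
Subtracting, 24 − 12 = 12.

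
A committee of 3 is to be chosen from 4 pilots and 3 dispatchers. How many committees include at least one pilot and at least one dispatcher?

With no constraint there are C(7,3) = 35 possible selections.
Subtract selections that omit an entire group: no pilots → C(3,3) = 1; no dispatchers → C(4,3) = 4.
Both groups omitted at once is impossible, so 35 − 5 = 30.

30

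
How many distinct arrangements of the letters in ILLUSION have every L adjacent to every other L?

2520

Treat the 2 copies of L as a single block. The multiset to arrange is then {LL, I, I, N, O, S, U}, 7 items in all.
That gives (7)!/(2!) = 2520 arrangements.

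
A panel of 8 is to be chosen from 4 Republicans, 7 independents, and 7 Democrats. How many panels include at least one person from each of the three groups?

Total 8-person selections from all 18: C(18,8) = 43758.
Selections missing a whole group: no Republicans → C(14,8) = 3003; no independents → C(11,8) = 165; no Democrats → C(11,8) = 165.
Add back selections omitting two groups (i.e. drawn from a single group): C(4,8) + C(7,8) + C(7,8) = 0.
By inclusion–exclusion: 43758 − 3333 + 0 = 40425.

40425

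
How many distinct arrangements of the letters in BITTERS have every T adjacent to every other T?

720

Treat the 2 copies of T as a single block. The multiset to arrange is then {TT, B, E, I, R, S}, 6 items in all.
All 6 items are distinct, so there are (6)! = 720 arrangements.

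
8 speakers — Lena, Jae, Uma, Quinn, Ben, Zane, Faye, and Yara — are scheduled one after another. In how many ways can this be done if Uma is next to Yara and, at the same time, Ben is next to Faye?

2880

Treat {Uma,Yara} as one block (2 orders) and {Ben,Faye} as another (2 orders).
That leaves 6 units to arrange: 2 × 2 × 6! = 4 × 720 = 2880.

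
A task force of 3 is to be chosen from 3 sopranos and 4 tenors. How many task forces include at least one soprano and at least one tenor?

Total 3-person selections from all 7: C(7,3) = 35.
Subtract selections that omit an entire group: no sopranos → C(4,3) = 4; no tenors → C(3,3) = 1.
Both groups omitted at once is impossible, so 35 − 5 = 30.

30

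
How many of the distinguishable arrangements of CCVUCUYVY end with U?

1680

With the last slot taken by U, it remains to arrange the other 8 letters (CCVCUYVY).
Those 8 letters have C appearing 3 times, V appearing twice, and Y appearing twice, giving (8)!/(3!·2!·2!) = 1680.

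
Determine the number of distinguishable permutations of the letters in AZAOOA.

Letter multiplicities in AZAOOA: A×3, O×2, Z×1.
The number of distinct arrangements is 6!/(3!·2!) = 720/12 = 60.

60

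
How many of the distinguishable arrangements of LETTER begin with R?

30

Fix R in the first position and arrange the remaining 5 letters.
Those 5 letters have E appearing twice and T appearing twice, giving (5)!/(2!·2!) = 30.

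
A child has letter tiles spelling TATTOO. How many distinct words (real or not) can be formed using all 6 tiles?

60

TATTOO has 6 letters with O appearing twice and T appearing 3 times.
Dividing 6! = 720 by 3!·2! = 12 for the repeated letters gives 60.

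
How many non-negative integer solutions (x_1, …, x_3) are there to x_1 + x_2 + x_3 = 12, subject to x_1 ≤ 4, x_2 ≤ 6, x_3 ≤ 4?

Ignoring the caps, the number of non-negative solutions to x_1+…+x_3 = 12 is C(14,2) = 91.
Subtract solutions that violate a single cap (substitute x_i' = x_i − (cap_i+1)): x_1 ≥ 5 gives C(9,2) = 36; x_2 ≥ 7 gives C(7,2) = 21; x_3 ≥ 5 gives C(9,2) = 36. Together 93.
Add back pairs where two caps are both exceeded: 1 + 6 + 1 = 8.
By inclusion–exclusion the count is 91 − 93 + 8 = 6.

6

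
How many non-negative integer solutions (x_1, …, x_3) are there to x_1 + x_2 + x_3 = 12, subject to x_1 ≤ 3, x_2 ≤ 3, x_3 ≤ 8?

6

Without the upper bounds there are C(14,2) = 91 ways to split 12 among 3 variables.
Subtract solutions that violate a single cap (substitute x_i' = x_i − (cap_i+1)): x_1 ≥ 4 gives C(10,2) = 45; x_2 ≥ 4 gives C(10,2) = 45; x_3 ≥ 9 gives C(5,2) = 10. Together 100.
Add back pairs where two caps are both exceeded: 15 + 0 + 0 = 15.
By inclusion–exclusion the count is 91 − 100 + 15 = 6.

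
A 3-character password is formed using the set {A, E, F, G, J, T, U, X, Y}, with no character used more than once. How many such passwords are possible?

Choose and order 3 of the 9 symbols: the first character has 9 options, the next 8, then 7.
9 × 8 × 7 = 504.

504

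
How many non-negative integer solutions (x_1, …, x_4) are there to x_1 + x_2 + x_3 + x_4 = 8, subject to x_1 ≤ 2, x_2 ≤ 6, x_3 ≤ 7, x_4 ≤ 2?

58

Without the upper bounds there are C(11,3) = 165 ways to split 8 among 4 variables.
Subtract solutions that violate a single cap (substitute x_i' = x_i − (cap_i+1)): x_1 ≥ 3 gives C(8,3) = 56; x_2 ≥ 7 gives C(4,3) = 4; x_3 ≥ 8 gives C(3,3) = 1; x_4 ≥ 3 gives C(8,3) = 56. Together 117.
Add back pairs where two caps are both exceeded: 0 + 0 + 10 + 0 + 0 + 0 = 10.
By inclusion–exclusion the count is 165 − 117 + 10 = 58.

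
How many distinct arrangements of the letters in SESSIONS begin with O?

210

Fix O in the first position and arrange the remaining 7 letters.
Those 7 letters have S appearing 4 times, giving (7)!/(4!) = 210.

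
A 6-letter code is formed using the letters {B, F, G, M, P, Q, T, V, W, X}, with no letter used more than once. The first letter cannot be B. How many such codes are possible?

The first letter has 10−1 = 9 choices (anything except B).
The remaining 5 letters are filled from the other 9 symbols without repetition: 9 × 8 × 7 × 6 × 5 = 15120.
Total: 9 × 15120 = 136080.

136080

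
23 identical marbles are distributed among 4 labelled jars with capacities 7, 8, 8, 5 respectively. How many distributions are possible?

56

Ignoring the caps, the number of non-negative solutions to x_1+…+x_4 = 23 is C(26,3) = 2600.
Subtract solutions that violate a single cap (substitute x_i' = x_i − (cap_i+1)): x_1 ≥ 8 gives C(18,3) = 816; x_2 ≥ 9 gives C(17,3) = 680; x_3 ≥ 9 gives C(17,3) = 680; x_4 ≥ 6 gives C(20,3) = 1140. Together 3316.
Add back pairs where two caps are both exceeded: 84 + 84 + 220 + 56 + 165 + 165 = 774.
Subtract triples: 0 + 1 + 1 + 0 = 2.
By inclusion–exclusion the count is 2600 − 3316 + 774 − 2 = 56.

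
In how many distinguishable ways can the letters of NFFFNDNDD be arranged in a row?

The 9 letters of NFFFNDNDD have repeats: D appearing 3 times, F appearing 3 times, and N appearing 3 times.
So there are 9! / (3!·3!·3!) = 1680 distinguishable arrangements.

1680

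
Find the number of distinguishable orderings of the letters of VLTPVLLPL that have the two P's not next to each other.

There are 9!/(4!·2!·2!) = 3780 arrangements of VLTPVLLPL in total.
Arrangements with the P's together: treat PP as one letter, giving (8)!/(4!·2!) = 840.
Hence 3780 − 840 = 2940.

2940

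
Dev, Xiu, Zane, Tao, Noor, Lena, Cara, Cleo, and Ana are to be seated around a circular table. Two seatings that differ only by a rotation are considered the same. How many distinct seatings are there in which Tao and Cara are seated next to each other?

Treat {Tao, Cara} as one unit (2 internal orders) and seat the resulting 8 units around the table: (7)! circular arrangements.
So 2 × (7)! = 2 × 5040 = 10080.

10080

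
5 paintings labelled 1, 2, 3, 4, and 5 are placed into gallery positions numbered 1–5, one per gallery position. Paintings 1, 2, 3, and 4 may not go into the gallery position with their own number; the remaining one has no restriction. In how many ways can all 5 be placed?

Let Aᵢ (for 1 ≤ i ≤ 4) be the placements that put painting i in its forbidden gallery position. Any j of these fix j positions, leaving (5−j)! ways to fill the rest, and there are C(4,j) ways to pick which j.
By inclusion–exclusion, the number of valid placements is Σ_{j=0}^{4} (−1)^j C(4,j)·(5−j)!.
Computing: 120 − 96 + 36 − 8 + 1 = 53.

53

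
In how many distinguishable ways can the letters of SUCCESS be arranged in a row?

Letter multiplicities in SUCCESS: C×2, E×1, S×3, U×1.
Dividing 7! = 5040 by 3!·2! = 12 for the repeated letters gives 420.

420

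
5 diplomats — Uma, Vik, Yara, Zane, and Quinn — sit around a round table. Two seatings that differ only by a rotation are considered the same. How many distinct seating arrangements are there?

Seat Uma anywhere (absorbing the rotational symmetry), then permute the other 4: (4)! = 24.

24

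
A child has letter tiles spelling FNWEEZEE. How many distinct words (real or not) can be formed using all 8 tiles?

The 8 letters of FNWEEZEE have repeats: E appearing 4 times.
So there are 8! / (4!) = 1680 distinguishable arrangements.

1680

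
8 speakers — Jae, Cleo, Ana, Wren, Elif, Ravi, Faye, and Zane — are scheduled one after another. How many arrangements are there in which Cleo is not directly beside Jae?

There are 8! = 40320 arrangements in all. If Cleo and Jae are adjacent, merging them into one block gives 2·(7)! = 10080 arrangements.
So 40320 − 10080 = 30240 arrangements keep them apart.

30240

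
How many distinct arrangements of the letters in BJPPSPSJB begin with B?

1680

Fix B in the first position and arrange the remaining 8 letters.
Those 8 letters have J appearing twice, P appearing 3 times, and S appearing twice, giving (8)!/(3!·2!·2!) = 1680.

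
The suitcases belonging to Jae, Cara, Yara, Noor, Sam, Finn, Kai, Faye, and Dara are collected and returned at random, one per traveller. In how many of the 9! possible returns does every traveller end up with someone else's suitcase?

133496

Count assignments avoiding every fixed point. For any j of the 9 travellers fixed to their own suitcase, the other 9−j can be arranged in (9−j)! ways.
By inclusion–exclusion this is Σ_{j=0}^{9} (−1)^j C(9,j)·(9−j)!.
Computing: 362880 − 362880 + 181440 − 60480 + 15120 − 3024 + 504 − 72 + 9 − 1 = 133496.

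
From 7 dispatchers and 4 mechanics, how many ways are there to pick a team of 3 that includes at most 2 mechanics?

161

Split by how many mechanics are chosen (0 through 2).
Sum: C(4,0)·C(7,3) + C(4,1)·C(7,2) + C(4,2)·C(7,1) = 35 + 84 + 42 = 161.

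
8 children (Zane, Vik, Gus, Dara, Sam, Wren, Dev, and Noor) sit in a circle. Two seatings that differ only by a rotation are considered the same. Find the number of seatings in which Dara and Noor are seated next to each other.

1440

Treat {Dara, Noor} as one unit (2 internal orders) and seat the resulting 7 units around the table: (6)! circular arrangements.
So 2 × (6)! = 2 × 720 = 1440.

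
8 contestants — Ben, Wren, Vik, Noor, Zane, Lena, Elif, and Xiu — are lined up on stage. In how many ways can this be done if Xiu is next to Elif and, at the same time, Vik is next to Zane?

Treat {Xiu,Elif} as one block (2 orders) and {Vik,Zane} as another (2 orders).
That leaves 6 units to arrange: 2 × 2 × 6! = 4 × 720 = 2880.

2880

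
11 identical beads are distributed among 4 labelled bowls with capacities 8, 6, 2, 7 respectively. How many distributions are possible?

139

By stars and bars, unrestricted non-negative solutions to x_1+…+x_4 = 11 number C(11+3,3) = 364.
Subtract solutions that violate a single cap (substitute x_i' = x_i − (cap_i+1)): x_1 ≥ 9 gives C(5,3) = 10; x_2 ≥ 7 gives C(7,3) = 35; x_3 ≥ 3 gives C(11,3) = 165; x_4 ≥ 8 gives C(6,3) = 20. Together 230.
Add back pairs where two caps are both exceeded: 0 + 0 + 0 + 4 + 0 + 1 = 5.
By inclusion–exclusion the count is 364 − 230 + 5 = 139.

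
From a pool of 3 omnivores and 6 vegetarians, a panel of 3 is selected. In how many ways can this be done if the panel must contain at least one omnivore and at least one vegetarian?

63

With no constraint there are C(9,3) = 84 possible selections.
Subtract selections that omit an entire group: no omnivores → C(6,3) = 20; no vegetarians → C(3,3) = 1.
Both groups omitted at once is impossible, so 84 − 21 = 63.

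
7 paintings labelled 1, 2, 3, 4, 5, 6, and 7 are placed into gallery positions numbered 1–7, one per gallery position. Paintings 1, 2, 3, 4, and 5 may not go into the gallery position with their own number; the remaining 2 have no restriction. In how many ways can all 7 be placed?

Let Aᵢ (for 1 ≤ i ≤ 5) be the placements that put painting i in its forbidden gallery position. Any j of these fix j positions, leaving (7−j)! ways to fill the rest, and there are C(5,j) ways to pick which j.
By inclusion–exclusion, the number of valid placements is Σ_{j=0}^{5} (−1)^j C(5,j)·(7−j)!.
Computing: 5040 − 3600 + 1200 − 240 + 30 − 2 = 2428.

2428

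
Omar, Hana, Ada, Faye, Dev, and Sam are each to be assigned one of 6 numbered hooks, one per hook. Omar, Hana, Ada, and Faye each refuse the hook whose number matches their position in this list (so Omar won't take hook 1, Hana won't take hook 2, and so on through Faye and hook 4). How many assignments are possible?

362

Let Aᵢ (for 1 ≤ i ≤ 4) be the placements that put person i in their forbidden hook. Any j of these fix j positions, leaving (6−j)! ways to fill the rest, and there are C(4,j) ways to pick which j.
By inclusion–exclusion, the number of valid placements is Σ_{j=0}^{4} (−1)^j C(4,j)·(6−j)!.
Computing: 720 − 480 + 144 − 24 + 2 = 362.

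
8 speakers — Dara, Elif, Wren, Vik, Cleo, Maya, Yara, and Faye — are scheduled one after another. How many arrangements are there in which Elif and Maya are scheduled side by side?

10080

Treat {Elif, Maya} as a single unit. There are 7 units to order, and the pair itself can be ordered 2 ways.
So the count is 2·(7)! = 10080.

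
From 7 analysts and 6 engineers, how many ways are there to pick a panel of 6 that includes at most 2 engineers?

658

Split by how many engineers are chosen (0 through 2).
Sum: C(6,0)·C(7,6) + C(6,1)·C(7,5) + C(6,2)·C(7,4) = 7 + 126 + 525 = 658.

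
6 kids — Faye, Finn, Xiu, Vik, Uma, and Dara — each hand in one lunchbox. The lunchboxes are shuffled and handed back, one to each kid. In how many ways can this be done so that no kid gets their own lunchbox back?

This is the derangement count D_6: permutations of 6 items with no fixed point.
By inclusion–exclusion this is Σ_{j=0}^{6} (−1)^j C(6,j)·(6−j)!.
Computing: 720 − 720 + 360 − 120 + 30 − 6 + 1 = 265.

265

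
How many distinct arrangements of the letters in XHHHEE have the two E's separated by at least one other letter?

40

There are 6!/(3!·2!) = 60 arrangements of XHHHEE in total.
If the two E's are adjacent, glue them into one block, leaving 5 items to arrange: (5)!/(3!) = 20 ways.
Subtracting, 60 − 20 = 40 arrangements keep the E's apart.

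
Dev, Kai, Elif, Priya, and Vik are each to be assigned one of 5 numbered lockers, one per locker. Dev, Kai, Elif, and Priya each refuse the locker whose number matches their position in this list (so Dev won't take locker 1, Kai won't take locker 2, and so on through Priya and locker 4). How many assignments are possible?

53

Let Aᵢ (for 1 ≤ i ≤ 4) be the placements that put person i in their forbidden locker. Any j of these fix j positions, leaving (5−j)! ways to fill the rest, and there are C(4,j) ways to pick which j.
By inclusion–exclusion, the number of valid placements is Σ_{j=0}^{4} (−1)^j C(4,j)·(5−j)!.
Computing: 120 − 96 + 36 − 8 + 1 = 53.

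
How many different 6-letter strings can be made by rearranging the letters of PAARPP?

60

The 6 letters of PAARPP have repeats: A appearing twice and P appearing 3 times.
Dividing 6! = 720 by 3!·2! = 12 for the repeated letters gives 60.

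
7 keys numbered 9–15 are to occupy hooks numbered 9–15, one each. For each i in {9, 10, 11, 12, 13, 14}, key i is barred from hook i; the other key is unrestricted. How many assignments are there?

Let Aᵢ (for 9 ≤ i ≤ 14) be the placements that put key i in its forbidden hook. Any j of these fix j positions, leaving (7−j)! ways to fill the rest, and there are C(6,j) ways to pick which j.
By inclusion–exclusion, the number of valid placements is Σ_{j=0}^{6} (−1)^j C(6,j)·(7−j)!.
Computing: 5040 − 4320 + 1800 − 480 + 90 − 12 + 1 = 2119.

2119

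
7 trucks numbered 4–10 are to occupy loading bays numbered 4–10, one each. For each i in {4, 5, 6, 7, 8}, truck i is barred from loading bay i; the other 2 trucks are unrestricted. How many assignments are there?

Let Aᵢ (for 4 ≤ i ≤ 8) be the placements that put truck i in its forbidden loading bay. Any j of these fix j positions, leaving (7−j)! ways to fill the rest, and there are C(5,j) ways to pick which j.
By inclusion–exclusion, the number of valid placements is Σ_{j=0}^{5} (−1)^j C(5,j)·(7−j)!.
Computing: 5040 − 3600 + 1200 − 240 + 30 − 2 = 2428.

2428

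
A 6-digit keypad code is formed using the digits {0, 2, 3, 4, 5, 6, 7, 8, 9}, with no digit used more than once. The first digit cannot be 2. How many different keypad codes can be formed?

53760

The first digit has 9−1 = 8 choices (anything except 2).
The remaining 5 digits are filled from the other 8 symbols without repetition: 8 × 7 × 6 × 5 × 4 = 6720.
Total: 8 × 6720 = 53760.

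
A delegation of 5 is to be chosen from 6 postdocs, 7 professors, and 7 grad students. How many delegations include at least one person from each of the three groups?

10976

Total 5-person selections from all 20: C(20,5) = 15504.
Subtract selections that omit an entire group: no postdocs → C(14,5) = 2002; no professors → C(13,5) = 1287; no grad students → C(13,5) = 1287.
Add back selections omitting two groups (i.e. drawn from a single group): C(6,5) + C(7,5) + C(7,5) = 48.
By inclusion–exclusion: 15504 − 4576 + 48 = 10976.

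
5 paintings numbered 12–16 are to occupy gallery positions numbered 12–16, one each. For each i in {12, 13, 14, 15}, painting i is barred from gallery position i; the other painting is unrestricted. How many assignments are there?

Let Aᵢ (for 12 ≤ i ≤ 15) be the placements that put painting i in its forbidden gallery position. Any j of these fix j positions, leaving (5−j)! ways to fill the rest, and there are C(4,j) ways to pick which j.
By inclusion–exclusion, the number of valid placements is Σ_{j=0}^{4} (−1)^j C(4,j)·(5−j)!.
Computing: 120 − 96 + 36 − 8 + 1 = 53.

53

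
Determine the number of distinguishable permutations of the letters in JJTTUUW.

630

JJTTUUW has 7 letters with J appearing twice, T appearing twice, and U appearing twice.
The number of distinct arrangements is 7!/(2!·2!·2!) = 5040/8 = 630.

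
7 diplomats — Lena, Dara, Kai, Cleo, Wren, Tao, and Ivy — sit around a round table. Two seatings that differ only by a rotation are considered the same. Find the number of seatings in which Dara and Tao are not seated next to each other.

480

Without the restriction there are (6)! = 720 seatings.
Those with Dara next to Tao: fuse the pair into one unit and seat 6 units around a circle — 2·(5)! = 240.
Subtracting, 720 − 240 = 480.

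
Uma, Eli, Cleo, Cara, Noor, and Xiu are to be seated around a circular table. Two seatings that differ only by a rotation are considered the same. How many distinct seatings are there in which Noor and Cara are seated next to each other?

Treat {Noor, Cara} as one unit (2 internal orders) and seat the resulting 5 units around the table: (4)! circular arrangements.
So 2 × (4)! = 2 × 24 = 48.

48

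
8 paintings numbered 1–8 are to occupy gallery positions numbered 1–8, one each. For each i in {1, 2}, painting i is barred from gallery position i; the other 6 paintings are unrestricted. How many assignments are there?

Let Aᵢ (for i ∈ {1, 2}) be the placements that put painting i in its forbidden gallery position. Any j of these fix j positions, leaving (8−j)! ways to fill the rest, and there are C(2,j) ways to pick which j.
By inclusion–exclusion, the number of valid placements is Σ_{j=0}^{2} (−1)^j C(2,j)·(8−j)!.
Computing: 40320 − 10080 + 720 = 30960.

30960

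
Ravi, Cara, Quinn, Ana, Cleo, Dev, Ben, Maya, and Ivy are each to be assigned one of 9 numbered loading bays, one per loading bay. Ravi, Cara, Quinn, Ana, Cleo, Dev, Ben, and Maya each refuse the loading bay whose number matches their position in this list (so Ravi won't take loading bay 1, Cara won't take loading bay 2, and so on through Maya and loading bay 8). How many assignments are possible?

Let Aᵢ (for 1 ≤ i ≤ 8) be the placements that put person i in their forbidden loading bay. Any j of these fix j positions, leaving (9−j)! ways to fill the rest, and there are C(8,j) ways to pick which j.
By inclusion–exclusion, the number of valid placements is Σ_{j=0}^{8} (−1)^j C(8,j)·(9−j)!.
Computing: 362880 − 322560 + 141120 − 40320 + 8400 − 1344 + 168 − 16 + 1 = 148329.

148329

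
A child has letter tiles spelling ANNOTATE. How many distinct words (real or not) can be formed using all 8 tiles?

Letter multiplicities in ANNOTATE: A×2, E×1, N×2, O×1, T×2.
The number of distinct arrangements is 8!/(2!·2!·2!) = 40320/8 = 5040.

5040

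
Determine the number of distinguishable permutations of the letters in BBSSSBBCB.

504

Letter multiplicities in BBSSSBBCB: B×5, C×1, S×3.
So there are 9! / (5!·3!) = 504 distinguishable arrangements.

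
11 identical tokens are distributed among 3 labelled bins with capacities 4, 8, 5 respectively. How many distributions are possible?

24

Without the upper bounds there are C(13,2) = 78 ways to split 11 among 3 bins.
Subtract solutions that violate a single cap (substitute x_i' = x_i − (cap_i+1)): x_1 ≥ 5 gives C(8,2) = 28; x_2 ≥ 9 gives C(4,2) = 6; x_3 ≥ 6 gives C(7,2) = 21. Together 55.
Add back pairs where two caps are both exceeded: 0 + 1 + 0 = 1.
By inclusion–exclusion the count is 78 − 55 + 1 = 24.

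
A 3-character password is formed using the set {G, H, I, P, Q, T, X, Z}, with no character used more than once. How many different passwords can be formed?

336

This is a permutation of 3 out of 8: P(8,3) = 8!/5!.
That product is 8 × 7 × 6 = 336.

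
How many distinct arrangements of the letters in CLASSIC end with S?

Fix S in the last position and arrange the remaining 6 letters.
Those 6 letters have C appearing twice, giving (6)!/(2!) = 360.

360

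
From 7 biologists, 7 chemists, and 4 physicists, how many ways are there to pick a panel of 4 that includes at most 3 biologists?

3025

Split by how many biologists are chosen (0 through 3).
Sum: C(7,0)·C(11,4) + C(7,1)·C(11,3) + C(7,2)·C(11,2) + C(7,3)·C(11,1) = 330 + 1155 + 1155 + 385 = 3025.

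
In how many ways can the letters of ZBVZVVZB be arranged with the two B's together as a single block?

Treat the 2 copies of B as a single block. The multiset to arrange is then {BB, V, V, V, Z, Z, Z}, 7 items in all.
That gives (7)!/(3!·3!) = 140 arrangements.

140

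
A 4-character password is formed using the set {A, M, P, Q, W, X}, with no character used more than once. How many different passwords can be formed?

This is a permutation of 4 out of 6: P(6,4) = 6!/2!.
That product is 6 × 5 × 4 × 3 = 360.

360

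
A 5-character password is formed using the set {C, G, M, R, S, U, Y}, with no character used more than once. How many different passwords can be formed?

2520

This is a permutation of 5 out of 7: P(7,5) = 7!/2!.
7 × 6 × 5 × 4 × 3 = 2520.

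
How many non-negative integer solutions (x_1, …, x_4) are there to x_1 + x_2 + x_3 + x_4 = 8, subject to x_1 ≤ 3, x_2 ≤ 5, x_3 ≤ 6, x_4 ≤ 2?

64

By stars and bars, unrestricted non-negative solutions to x_1+…+x_4 = 8 number C(8+3,3) = 165.
Subtract solutions that violate a single cap (substitute x_i' = x_i − (cap_i+1)): x_1 ≥ 4 gives C(7,3) = 35; x_2 ≥ 6 gives C(5,3) = 10; x_3 ≥ 7 gives C(4,3) = 4; x_4 ≥ 3 gives C(8,3) = 56. Together 105.
Add back pairs where two caps are both exceeded: 0 + 0 + 4 + 0 + 0 + 0 = 4.
By inclusion–exclusion the count is 165 − 105 + 4 = 64.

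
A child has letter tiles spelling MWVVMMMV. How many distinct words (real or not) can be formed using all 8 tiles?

The 8 letters of MWVVMMMV have repeats: M appearing 4 times and V appearing 3 times.
So there are 8! / (4!·3!) = 280 distinguishable arrangements.

280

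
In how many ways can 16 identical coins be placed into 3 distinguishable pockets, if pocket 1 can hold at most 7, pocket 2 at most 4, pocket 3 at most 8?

10

Ignoring the caps, the number of non-negative solutions to x_1+…+x_3 = 16 is C(18,2) = 153.
Subtract solutions that violate a single cap (substitute x_i' = x_i − (cap_i+1)): x_1 ≥ 8 gives C(10,2) = 45; x_2 ≥ 5 gives C(13,2) = 78; x_3 ≥ 9 gives C(9,2) = 36. Together 159.
Add back pairs where two caps are both exceeded: 10 + 0 + 6 = 16.
By inclusion–exclusion the count is 153 − 159 + 16 = 10.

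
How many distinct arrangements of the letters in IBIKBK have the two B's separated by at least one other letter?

60

There are 6!/(2!·2!·2!) = 90 arrangements of IBIKBK in total.
Arrangements with the B's together: treat BB as one letter, giving (5)!/(2!·2!) = 30.
Hence 90 − 30 = 60.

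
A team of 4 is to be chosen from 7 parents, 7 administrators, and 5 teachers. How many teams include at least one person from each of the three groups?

With no constraint there are C(19,4) = 3876 possible selections.
Subtract selections that omit an entire group: no parents → C(12,4) = 495; no administrators → C(12,4) = 495; no teachers → C(14,4) = 1001.
Add back selections omitting two groups (i.e. drawn from a single group): C(7,4) + C(7,4) + C(5,4) = 75.
By inclusion–exclusion: 3876 − 1991 + 75 = 1960.

1960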